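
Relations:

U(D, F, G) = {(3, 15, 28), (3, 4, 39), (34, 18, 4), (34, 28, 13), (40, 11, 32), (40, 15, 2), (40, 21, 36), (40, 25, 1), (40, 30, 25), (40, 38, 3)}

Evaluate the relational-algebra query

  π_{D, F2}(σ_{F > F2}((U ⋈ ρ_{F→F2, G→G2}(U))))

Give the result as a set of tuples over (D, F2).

{(3, 4), (34, 18), (40, 11), (40, 15), (40, 21), (40, 25), (40, 30)}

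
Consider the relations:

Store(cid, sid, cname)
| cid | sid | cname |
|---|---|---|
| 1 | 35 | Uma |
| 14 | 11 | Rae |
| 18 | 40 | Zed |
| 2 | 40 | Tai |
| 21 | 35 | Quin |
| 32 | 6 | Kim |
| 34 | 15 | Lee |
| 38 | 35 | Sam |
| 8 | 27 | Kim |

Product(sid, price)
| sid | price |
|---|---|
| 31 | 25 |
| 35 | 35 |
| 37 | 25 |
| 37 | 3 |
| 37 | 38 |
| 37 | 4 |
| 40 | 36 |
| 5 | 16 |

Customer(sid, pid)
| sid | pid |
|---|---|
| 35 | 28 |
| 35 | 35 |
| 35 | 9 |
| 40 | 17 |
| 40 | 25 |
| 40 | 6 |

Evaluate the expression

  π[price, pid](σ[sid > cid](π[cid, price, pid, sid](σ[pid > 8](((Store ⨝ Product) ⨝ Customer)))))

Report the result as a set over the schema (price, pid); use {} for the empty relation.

{(35, 28), (35, 35), (35, 9), (36, 17), (36, 25)}

Natural join on sid: {(1, 35, Uma, 35), (18, 40, Zed, 36), (2, 40, Tai, 36), (21, 35, Quin, 35), (38, 35, Sam, 35)}
Natural join on sid: {(1, 35, Uma, 35, 28), (1, 35, Uma, 35, 35), (1, 35, Uma, 35, 9), (18, 40, Zed, 36, 17), (18, 40, Zed, 36, 25), (18, 40, Zed, 36, 6), (2, 40, Tai, 36, 17), (2, 40, Tai, 36, 25), (2, 40, Tai, 36, 6), (21, 35, Quin, 35, 28), (21, 35, Quin, 35, 35), (21, 35, Quin, 35, 9), (38, 35, Sam, 35, 28), (38, 35, Sam, 35, 35), (38, 35, Sam, 35, 9)}
Selection pid > 8: {(1, 35, Uma, 35, 28), (1, 35, Uma, 35, 35), (1, 35, Uma, 35, 9), (18, 40, Zed, 36, 17), (18, 40, Zed, 36, 25), (2, 40, Tai, 36, 17), (2, 40, Tai, 36, 25), (21, 35, Quin, 35, 28), (21, 35, Quin, 35, 35), (21, 35, Quin, 35, 9), (38, 35, Sam, 35, 28), (38, 35, Sam, 35, 35), (38, 35, Sam, 35, 9)}
Keep only column(s) cid, price, pid, sid: {(1, 35, 28, 35), (1, 35, 35, 35), (1, 35, 9, 35), (18, 36, 17, 40), (18, 36, 25, 40), (2, 36, 17, 40), (2, 36, 25, 40), (21, 35, 28, 35), (21, 35, 35, 35), (21, 35, 9, 35), (38, 35, 28, 35), (38, 35, 35, 35), (38, 35, 9, 35)}
Selection sid > cid: {(1, 35, 28, 35), (1, 35, 35, 35), (1, 35, 9, 35), (18, 36, 17, 40), (18, 36, 25, 40), (2, 36, 17, 40), (2, 36, 25, 40), (21, 35, 28, 35), (21, 35, 35, 35), (21, 35, 9, 35)}
Keep only column(s) price, pid (5 duplicate(s) eliminated): {(35, 28), (35, 35), (35, 9), (36, 17), (36, 25)}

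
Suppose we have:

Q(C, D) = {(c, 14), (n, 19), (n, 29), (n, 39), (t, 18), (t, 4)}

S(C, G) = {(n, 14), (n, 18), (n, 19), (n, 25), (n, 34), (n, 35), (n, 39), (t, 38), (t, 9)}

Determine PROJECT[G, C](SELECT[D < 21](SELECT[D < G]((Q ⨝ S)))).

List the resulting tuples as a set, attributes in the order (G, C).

{(25, n), (34, n), (35, n), (38, t), (39, n), (9, t)}

Natural join on C: {(n, 19, 14), (n, 19, 18), (n, 19, 19), (n, 19, 25), (n, 19, 34), (n, 19, 35), (n, 19, 39), (n, 29, 14), (n, 29, 18), (n, 29, 19), (n, 29, 25), (n, 29, 34), (n, 29, 35), (n, 29, 39), (n, 39, 14), (n, 39, 18), (n, 39, 19), (n, 39, 25), (n, 39, 34), (n, 39, 35), (n, 39, 39), (t, 18, 38), (t, 18, 9), (t, 4, 38), (t, 4, 9)}
Apply σ_{D < G}; surviving tuples: {(n, 19, 25), (n, 19, 34), (n, 19, 35), (n, 19, 39), (n, 29, 34), (n, 29, 35), (n, 29, 39), (t, 18, 38), (t, 4, 38), (t, 4, 9)}
Apply σ_{D < 21}; surviving tuples: {(n, 19, 25), (n, 19, 34), (n, 19, 35), (n, 19, 39), (t, 18, 38), (t, 4, 38), (t, 4, 9)}
Projecting to G, C (1 duplicate(s) eliminated): {(25, n), (34, n), (35, n), (38, t), (39, n), (9, t)}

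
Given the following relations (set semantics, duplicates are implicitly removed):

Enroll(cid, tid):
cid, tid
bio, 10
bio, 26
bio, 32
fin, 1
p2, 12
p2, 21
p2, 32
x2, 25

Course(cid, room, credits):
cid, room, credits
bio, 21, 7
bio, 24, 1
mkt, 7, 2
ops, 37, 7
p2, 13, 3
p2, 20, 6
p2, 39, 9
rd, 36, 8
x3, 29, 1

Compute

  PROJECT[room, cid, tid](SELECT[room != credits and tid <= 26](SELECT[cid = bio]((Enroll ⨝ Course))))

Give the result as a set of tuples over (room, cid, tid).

Enroll ⋈ Course (natural join on cid): {(bio, 10, 21, 7), (bio, 10, 24, 1), (bio, 26, 21, 7), (bio, 26, 24, 1), (bio, 32, 21, 7), (bio, 32, 24, 1), (p2, 12, 13, 3), (p2, 12, 20, 6), (p2, 12, 39, 9), (p2, 21, 13, 3), (p2, 21, 20, 6), (p2, 21, 39, 9), (p2, 32, 13, 3), (p2, 32, 20, 6), (p2, 32, 39, 9)}
Selection cid = bio: {(bio, 10, 21, 7), (bio, 10, 24, 1), (bio, 26, 21, 7), (bio, 26, 24, 1), (bio, 32, 21, 7), (bio, 32, 24, 1)}
Selection room != credits and tid <= 26: {(bio, 10, 21, 7), (bio, 10, 24, 1), (bio, 26, 21, 7), (bio, 26, 24, 1)}
Keep only column(s) room, cid, tid: {(21, bio, 10), (21, bio, 26), (24, bio, 10), (24, bio, 26)}

{(21, bio, 10), (21, bio, 26), (24, bio, 10), (24, bio, 26)}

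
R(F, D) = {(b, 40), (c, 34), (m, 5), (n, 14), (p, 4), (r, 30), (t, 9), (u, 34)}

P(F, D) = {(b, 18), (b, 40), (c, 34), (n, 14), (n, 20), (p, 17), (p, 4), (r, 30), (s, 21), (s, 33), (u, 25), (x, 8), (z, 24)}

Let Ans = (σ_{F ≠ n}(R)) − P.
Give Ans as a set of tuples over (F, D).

Apply σ_{F ≠ n}; surviving tuples: {(b, 40), (c, 34), (m, 5), (p, 4), (r, 30), (t, 9), (u, 34)}
Taking the difference: {(m, 5), (t, 9), (u, 34)}

{(m, 5), (t, 9), (u, 34)}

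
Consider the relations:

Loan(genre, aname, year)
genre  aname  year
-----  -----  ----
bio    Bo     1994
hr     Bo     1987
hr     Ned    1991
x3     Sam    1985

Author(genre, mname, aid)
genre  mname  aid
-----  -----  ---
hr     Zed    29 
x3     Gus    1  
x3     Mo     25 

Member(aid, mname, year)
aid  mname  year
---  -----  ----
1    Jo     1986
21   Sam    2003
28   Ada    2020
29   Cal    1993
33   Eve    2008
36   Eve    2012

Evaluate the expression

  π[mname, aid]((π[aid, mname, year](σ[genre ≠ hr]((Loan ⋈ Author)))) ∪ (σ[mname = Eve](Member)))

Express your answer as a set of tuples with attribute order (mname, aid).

{(Eve, 33), (Eve, 36), (Gus, 1), (Mo, 25)}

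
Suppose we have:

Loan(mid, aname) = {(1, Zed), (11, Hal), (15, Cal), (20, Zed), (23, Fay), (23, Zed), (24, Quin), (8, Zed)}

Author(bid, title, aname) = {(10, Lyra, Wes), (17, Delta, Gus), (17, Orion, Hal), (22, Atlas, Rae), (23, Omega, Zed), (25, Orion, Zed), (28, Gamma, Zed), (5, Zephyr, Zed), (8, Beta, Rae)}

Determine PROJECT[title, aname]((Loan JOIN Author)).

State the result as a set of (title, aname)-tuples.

Joining Loan and Author on aname yields {(1, Zed, 23, Omega), (1, Zed, 25, Orion), (1, Zed, 28, Gamma), (1, Zed, 5, Zephyr), (11, Hal, 17, Orion), (20, Zed, 23, Omega), (20, Zed, 25, Orion), (20, Zed, 28, Gamma), (20, Zed, 5, Zephyr), (23, Zed, 23, Omega), (23, Zed, 25, Orion), (23, Zed, 28, Gamma), (23, Zed, 5, Zephyr), (8, Zed, 23, Omega), (8, Zed, 25, Orion), (8, Zed, 28, Gamma), (8, Zed, 5, Zephyr)}.
Projecting to title, aname (12 duplicate(s) eliminated): {(Gamma, Zed), (Omega, Zed), (Orion, Hal), (Orion, Zed), (Zephyr, Zed)}

{(Gamma, Zed), (Omega, Zed), (Orion, Hal), (Orion, Zed), (Zephyr, Zed)}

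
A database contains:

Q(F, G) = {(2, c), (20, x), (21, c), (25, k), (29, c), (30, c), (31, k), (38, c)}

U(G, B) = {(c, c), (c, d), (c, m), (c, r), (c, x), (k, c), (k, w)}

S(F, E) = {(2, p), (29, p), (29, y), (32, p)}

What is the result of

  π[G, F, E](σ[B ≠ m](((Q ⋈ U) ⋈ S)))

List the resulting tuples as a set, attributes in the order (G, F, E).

{(c, 2, p), (c, 29, p), (c, 29, y)}

Natural join on G: {(2, c, c), (2, c, d), (2, c, m), (2, c, r), (2, c, x), (21, c, c), (21, c, d), (21, c, m), (21, c, r), (21, c, x), (25, k, c), (25, k, w), (29, c, c), (29, c, d), (29, c, m), (29, c, r), (29, c, x), (30, c, c), (30, c, d), (30, c, m), (30, c, r), (30, c, x), (31, k, c), (31, k, w), (38, c, c), (38, c, d), (38, c, m), (38, c, r), (38, c, x)}
Natural join on F: {(2, c, c, p), (2, c, d, p), (2, c, m, p), (2, c, r, p), (2, c, x, p), (29, c, c, p), (29, c, c, y), (29, c, d, p), (29, c, d, y), (29, c, m, p), (29, c, m, y), (29, c, r, p), (29, c, r, y), (29, c, x, p), (29, c, x, y)}
Selection B ≠ m: {(2, c, c, p), (2, c, d, p), (2, c, r, p), (2, c, x, p), (29, c, c, p), (29, c, c, y), (29, c, d, p), (29, c, d, y), (29, c, r, p), (29, c, r, y), (29, c, x, p), (29, c, x, y)}
π_{G, F, E} gives {(c, 2, p), (c, 29, p), (c, 29, y)} (9 duplicate(s) eliminated).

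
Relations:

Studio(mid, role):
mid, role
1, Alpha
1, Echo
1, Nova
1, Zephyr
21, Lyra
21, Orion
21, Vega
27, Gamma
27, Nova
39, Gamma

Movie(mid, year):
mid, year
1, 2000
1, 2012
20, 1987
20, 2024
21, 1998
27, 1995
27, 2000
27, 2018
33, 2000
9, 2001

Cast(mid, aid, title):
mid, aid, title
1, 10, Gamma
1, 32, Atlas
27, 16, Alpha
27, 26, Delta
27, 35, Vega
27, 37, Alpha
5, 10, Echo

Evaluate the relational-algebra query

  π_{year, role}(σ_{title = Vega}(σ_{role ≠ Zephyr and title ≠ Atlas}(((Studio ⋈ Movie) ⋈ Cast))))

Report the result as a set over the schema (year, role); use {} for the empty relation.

Joining Studio and Movie on mid yields {(1, Alpha, 2000), (1, Alpha, 2012), (1, Echo, 2000), (1, Echo, 2012), (1, Nova, 2000), (1, Nova, 2012), (1, Zephyr, 2000), (1, Zephyr, 2012), (21, Lyra, 1998), (21, Orion, 1998), (21, Vega, 1998), (27, Gamma, 1995), (27, Gamma, 2000), (27, Gamma, 2018), (27, Nova, 1995), (27, Nova, 2000), (27, Nova, 2018)}.
Joining (Studio ⋈ Movie) and Cast on mid yields {(1, Alpha, 2000, 10, Gamma), (1, Alpha, 2000, 32, Atlas), (1, Alpha, 2012, 10, Gamma), (1, Alpha, 2012, 32, Atlas), (1, Echo, 2000, 10, Gamma), (1, Echo, 2000, 32, Atlas), (1, Echo, 2012, 10, Gamma), (1, Echo, 2012, 32, Atlas), (1, Nova, 2000, 10, Gamma), (1, Nova, 2000, 32, Atlas), (1, Nova, 2012, 10, Gamma), (1, Nova, 2012, 32, Atlas), (1, Zephyr, 2000, 10, Gamma), (1, Zephyr, 2000, 32, Atlas), (1, Zephyr, 2012, 10, Gamma), (1, Zephyr, 2012, 32, Atlas), (27, Gamma, 1995, 16, Alpha), (27, Gamma, 1995, 26, Delta), (27, Gamma, 1995, 35, Vega), (27, Gamma, 1995, 37, Alpha), (27, Gamma, 2000, 16, Alpha), (27, Gamma, 2000, 26, Delta), (27, Gamma, 2000, 35, Vega), (27, Gamma, 2000, 37, Alpha), (27, Gamma, 2018, 16, Alpha), (27, Gamma, 2018, 26, Delta), (27, Gamma, 2018, 35, Vega), (27, Gamma, 2018, 37, Alpha), (27, Nova, 1995, 16, Alpha), (27, Nova, 1995, 26, Delta), (27, Nova, 1995, 35, Vega), (27, Nova, 1995, 37, Alpha), (27, Nova, 2000, 16, Alpha), (27, Nova, 2000, 26, Delta), (27, Nova, 2000, 35, Vega), (27, Nova, 2000, 37, Alpha), (27, Nova, 2018, 16, Alpha), (27, Nova, 2018, 26, Delta), (27, Nova, 2018, 35, Vega), (27, Nova, 2018, 37, Alpha)}.
Selection role ≠ Zephyr and title ≠ Atlas: {(1, Alpha, 2000, 10, Gamma), (1, Alpha, 2012, 10, Gamma), (1, Echo, 2000, 10, Gamma), (1, Echo, 2012, 10, Gamma), (1, Nova, 2000, 10, Gamma), (1, Nova, 2012, 10, Gamma), (27, Gamma, 1995, 16, Alpha), (27, Gamma, 1995, 26, Delta), (27, Gamma, 1995, 35, Vega), (27, Gamma, 1995, 37, Alpha), (27, Gamma, 2000, 16, Alpha), (27, Gamma, 2000, 26, Delta), (27, Gamma, 2000, 35, Vega), (27, Gamma, 2000, 37, Alpha), (27, Gamma, 2018, 16, Alpha), (27, Gamma, 2018, 26, Delta), (27, Gamma, 2018, 35, Vega), (27, Gamma, 2018, 37, Alpha), (27, Nova, 1995, 16, Alpha), (27, Nova, 1995, 26, Delta), (27, Nova, 1995, 35, Vega), (27, Nova, 1995, 37, Alpha), (27, Nova, 2000, 16, Alpha), (27, Nova, 2000, 26, Delta), (27, Nova, 2000, 35, Vega), (27, Nova, 2000, 37, Alpha), (27, Nova, 2018, 16, Alpha), (27, Nova, 2018, 26, Delta), (27, Nova, 2018, 35, Vega), (27, Nova, 2018, 37, Alpha)}
Selection title = Vega: {(27, Gamma, 1995, 35, Vega), (27, Gamma, 2000, 35, Vega), (27, Gamma, 2018, 35, Vega), (27, Nova, 1995, 35, Vega), (27, Nova, 2000, 35, Vega), (27, Nova, 2018, 35, Vega)}
π[year, role]: project onto (year, role) → {(1995, Gamma), (1995, Nova), (2000, Gamma), (2000, Nova), (2018, Gamma), (2018, Nova)}

{(1995, Gamma), (1995, Nova), (2000, Gamma), (2000, Nova), (2018, Gamma), (2018, Nova)}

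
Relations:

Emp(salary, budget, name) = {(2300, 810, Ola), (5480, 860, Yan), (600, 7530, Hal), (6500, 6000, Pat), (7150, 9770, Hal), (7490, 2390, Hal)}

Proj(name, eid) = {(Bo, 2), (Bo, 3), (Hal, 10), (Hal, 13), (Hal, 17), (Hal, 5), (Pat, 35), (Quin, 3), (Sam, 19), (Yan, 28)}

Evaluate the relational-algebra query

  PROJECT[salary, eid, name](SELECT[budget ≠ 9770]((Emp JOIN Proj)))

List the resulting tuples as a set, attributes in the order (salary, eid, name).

Natural join on name: {(5480, 860, Yan, 28), (600, 7530, Hal, 10), (600, 7530, Hal, 13), (600, 7530, Hal, 17), (600, 7530, Hal, 5), (6500, 6000, Pat, 35), (7150, 9770, Hal, 10), (7150, 9770, Hal, 13), (7150, 9770, Hal, 17), (7150, 9770, Hal, 5), (7490, 2390, Hal, 10), (7490, 2390, Hal, 13), (7490, 2390, Hal, 17), (7490, 2390, Hal, 5)}
Apply σ_{budget ≠ 9770}; surviving tuples: {(5480, 860, Yan, 28), (600, 7530, Hal, 10), (600, 7530, Hal, 13), (600, 7530, Hal, 17), (600, 7530, Hal, 5), (6500, 6000, Pat, 35), (7490, 2390, Hal, 10), (7490, 2390, Hal, 13), (7490, 2390, Hal, 17), (7490, 2390, Hal, 5)}
π_{salary, eid, name} gives {(5480, 28, Yan), (600, 10, Hal), (600, 13, Hal), (600, 17, Hal), (600, 5, Hal), (6500, 35, Pat), (7490, 10, Hal), (7490, 13, Hal), (7490, 17, Hal), (7490, 5, Hal)}.

{(5480, 28, Yan), (600, 10, Hal), (600, 13, Hal), (600, 17, Hal), (600, 5, Hal), (6500, 35, Pat), (7490, 10, Hal), (7490, 13, Hal), (7490, 17, Hal), (7490, 5, Hal)}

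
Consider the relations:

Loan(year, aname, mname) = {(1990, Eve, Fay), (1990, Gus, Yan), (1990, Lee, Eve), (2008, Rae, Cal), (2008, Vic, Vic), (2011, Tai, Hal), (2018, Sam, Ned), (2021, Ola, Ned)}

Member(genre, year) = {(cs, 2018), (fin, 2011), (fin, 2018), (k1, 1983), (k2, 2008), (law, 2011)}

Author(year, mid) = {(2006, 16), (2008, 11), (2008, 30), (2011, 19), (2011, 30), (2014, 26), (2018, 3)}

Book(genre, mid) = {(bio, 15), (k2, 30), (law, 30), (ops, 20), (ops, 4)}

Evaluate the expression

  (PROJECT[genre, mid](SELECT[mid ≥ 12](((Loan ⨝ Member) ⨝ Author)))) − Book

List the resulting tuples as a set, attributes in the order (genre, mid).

Joining Loan and Member on year yields {(2008, Rae, Cal, k2), (2008, Vic, Vic, k2), (2011, Tai, Hal, fin), (2011, Tai, Hal, law), (2018, Sam, Ned, cs), (2018, Sam, Ned, fin)}.
Joining (Loan ⨝ Member) and Author on year yields {(2008, Rae, Cal, k2, 11), (2008, Rae, Cal, k2, 30), (2008, Vic, Vic, k2, 11), (2008, Vic, Vic, k2, 30), (2011, Tai, Hal, fin, 19), (2011, Tai, Hal, fin, 30), (2011, Tai, Hal, law, 19), (2011, Tai, Hal, law, 30), (2018, Sam, Ned, cs, 3), (2018, Sam, Ned, fin, 3)}.
Filtering on mid ≥ 12 leaves {(2008, Rae, Cal, k2, 30), (2008, Vic, Vic, k2, 30), (2011, Tai, Hal, fin, 19), (2011, Tai, Hal, fin, 30), (2011, Tai, Hal, law, 19), (2011, Tai, Hal, law, 30)}.
Keep only column(s) genre, mid (1 duplicate(s) eliminated): {(fin, 19), (fin, 30), (k2, 30), (law, 19), (law, 30)}
Difference: {(fin, 19), (fin, 30), (k2, 30), (law, 19), (law, 30)} with {(bio, 15), (k2, 30), (law, 30), (ops, 20), (ops, 4)} → {(fin, 19), (fin, 30), (law, 19)}

{(fin, 19), (fin, 30), (law, 19)}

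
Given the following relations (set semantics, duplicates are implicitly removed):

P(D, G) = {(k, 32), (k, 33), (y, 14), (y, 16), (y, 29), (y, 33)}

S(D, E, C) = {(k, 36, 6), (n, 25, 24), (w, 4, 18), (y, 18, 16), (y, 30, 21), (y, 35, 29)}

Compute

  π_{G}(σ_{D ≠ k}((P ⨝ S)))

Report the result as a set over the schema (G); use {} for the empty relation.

{14, 16, 29, 33}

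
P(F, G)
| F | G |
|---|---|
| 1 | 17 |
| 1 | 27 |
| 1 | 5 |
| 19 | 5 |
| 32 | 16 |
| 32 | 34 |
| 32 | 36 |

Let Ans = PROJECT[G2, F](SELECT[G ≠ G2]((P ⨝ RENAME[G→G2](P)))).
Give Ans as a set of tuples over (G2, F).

{(16, 32), (17, 1), (27, 1), (34, 32), (36, 32), (5, 1)}

ρ[G→G2]: schema becomes (F, G2); tuples unchanged.
Joining P and RENAME[G→G2](P) on F yields {(1, 17, 17), (1, 17, 27), (1, 17, 5), (1, 27, 17), (1, 27, 27), (1, 27, 5), (1, 5, 17), (1, 5, 27), (1, 5, 5), (19, 5, 5), (32, 16, 16), (32, 16, 34), (32, 16, 36), (32, 34, 16), (32, 34, 34), (32, 34, 36), (32, 36, 16), (32, 36, 34), (32, 36, 36)}.
Filtering on G ≠ G2 leaves {(1, 17, 27), (1, 17, 5), (1, 27, 17), (1, 27, 5), (1, 5, 17), (1, 5, 27), (32, 16, 34), (32, 16, 36), (32, 34, 16), (32, 34, 36), (32, 36, 16), (32, 36, 34)}.
π_{G2, F} gives {(16, 32), (17, 1), (27, 1), (34, 32), (36, 32), (5, 1)} (6 duplicate(s) eliminated).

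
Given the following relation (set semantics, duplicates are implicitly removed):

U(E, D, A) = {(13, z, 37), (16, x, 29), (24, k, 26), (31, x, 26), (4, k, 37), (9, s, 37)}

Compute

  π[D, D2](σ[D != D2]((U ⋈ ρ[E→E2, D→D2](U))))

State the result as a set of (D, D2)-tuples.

{(k, s), (k, x), (k, z), (s, k), (s, z), (x, k), (z, k), (z, s)}

ρ[E→E2, D→D2]: schema becomes (E2, D2, A); tuples unchanged.
Joining U and ρ[E→E2, D→D2](U) on A yields {(13, z, 37, 13, z), (13, z, 37, 4, k), (13, z, 37, 9, s), (16, x, 29, 16, x), (24, k, 26, 24, k), (24, k, 26, 31, x), (31, x, 26, 24, k), (31, x, 26, 31, x), (4, k, 37, 13, z), (4, k, 37, 4, k), (4, k, 37, 9, s), (9, s, 37, 13, z), (9, s, 37, 4, k), (9, s, 37, 9, s)}.
Apply σ_{D != D2}; surviving tuples: {(13, z, 37, 4, k), (13, z, 37, 9, s), (24, k, 26, 31, x), (31, x, 26, 24, k), (4, k, 37, 13, z), (4, k, 37, 9, s), (9, s, 37, 13, z), (9, s, 37, 4, k)}
Projecting to D, D2: {(k, s), (k, x), (k, z), (s, k), (s, z), (x, k), (z, k), (z, s)}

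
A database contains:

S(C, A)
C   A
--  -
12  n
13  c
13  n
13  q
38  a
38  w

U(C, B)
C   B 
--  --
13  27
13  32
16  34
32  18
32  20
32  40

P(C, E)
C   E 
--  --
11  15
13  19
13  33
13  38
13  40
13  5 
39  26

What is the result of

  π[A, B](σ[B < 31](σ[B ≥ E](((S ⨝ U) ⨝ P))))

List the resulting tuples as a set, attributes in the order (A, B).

Natural join on C: {(13, c, 27), (13, c, 32), (13, n, 27), (13, n, 32), (13, q, 27), (13, q, 32)}
Natural join on C: {(13, c, 27, 19), (13, c, 27, 33), (13, c, 27, 38), (13, c, 27, 40), (13, c, 27, 5), (13, c, 32, 19), (13, c, 32, 33), (13, c, 32, 38), (13, c, 32, 40), (13, c, 32, 5), (13, n, 27, 19), (13, n, 27, 33), (13, n, 27, 38), (13, n, 27, 40), (13, n, 27, 5), (13, n, 32, 19), (13, n, 32, 33), (13, n, 32, 38), (13, n, 32, 40), (13, n, 32, 5), (13, q, 27, 19), (13, q, 27, 33), (13, q, 27, 38), (13, q, 27, 40), (13, q, 27, 5), (13, q, 32, 19), (13, q, 32, 33), (13, q, 32, 38), (13, q, 32, 40), (13, q, 32, 5)}
Filtering on B ≥ E leaves {(13, c, 27, 19), (13, c, 27, 5), (13, c, 32, 19), (13, c, 32, 5), (13, n, 27, 19), (13, n, 27, 5), (13, n, 32, 19), (13, n, 32, 5), (13, q, 27, 19), (13, q, 27, 5), (13, q, 32, 19), (13, q, 32, 5)}.
Filtering on B < 31 leaves {(13, c, 27, 19), (13, c, 27, 5), (13, n, 27, 19), (13, n, 27, 5), (13, q, 27, 19), (13, q, 27, 5)}.
π_{A, B} gives {(c, 27), (n, 27), (q, 27)} (3 duplicate(s) eliminated).

{(c, 27), (n, 27), (q, 27)}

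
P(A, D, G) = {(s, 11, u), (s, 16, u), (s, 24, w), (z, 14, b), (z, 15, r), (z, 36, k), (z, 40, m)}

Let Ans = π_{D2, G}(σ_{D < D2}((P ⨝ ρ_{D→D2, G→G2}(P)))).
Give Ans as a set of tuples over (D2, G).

ρ[D→D2, G→G2]: schema becomes (A, D2, G2); tuples unchanged.
P ⋈ ρ_{D→D2, G→G2}(P) (natural join on A): {(s, 11, u, 11, u), (s, 11, u, 16, u), (s, 11, u, 24, w), (s, 16, u, 11, u), (s, 16, u, 16, u), (s, 16, u, 24, w), (s, 24, w, 11, u), (s, 24, w, 16, u), (s, 24, w, 24, w), (z, 14, b, 14, b), (z, 14, b, 15, r), (z, 14, b, 36, k), (z, 14, b, 40, m), (z, 15, r, 14, b), (z, 15, r, 15, r), (z, 15, r, 36, k), (z, 15, r, 40, m), (z, 36, k, 14, b), (z, 36, k, 15, r), (z, 36, k, 36, k), (z, 36, k, 40, m), (z, 40, m, 14, b), (z, 40, m, 15, r), (z, 40, m, 36, k), (z, 40, m, 40, m)}
Apply σ_{D < D2}; surviving tuples: {(s, 11, u, 16, u), (s, 11, u, 24, w), (s, 16, u, 24, w), (z, 14, b, 15, r), (z, 14, b, 36, k), (z, 14, b, 40, m), (z, 15, r, 36, k), (z, 15, r, 40, m), (z, 36, k, 40, m)}
π[D2, G]: project onto (D2, G) (1 duplicate(s) eliminated) → {(15, b), (16, u), (24, u), (36, b), (36, r), (40, b), (40, k), (40, r)}

{(15, b), (16, u), (24, u), (36, b), (36, r), (40, b), (40, k), (40, r)}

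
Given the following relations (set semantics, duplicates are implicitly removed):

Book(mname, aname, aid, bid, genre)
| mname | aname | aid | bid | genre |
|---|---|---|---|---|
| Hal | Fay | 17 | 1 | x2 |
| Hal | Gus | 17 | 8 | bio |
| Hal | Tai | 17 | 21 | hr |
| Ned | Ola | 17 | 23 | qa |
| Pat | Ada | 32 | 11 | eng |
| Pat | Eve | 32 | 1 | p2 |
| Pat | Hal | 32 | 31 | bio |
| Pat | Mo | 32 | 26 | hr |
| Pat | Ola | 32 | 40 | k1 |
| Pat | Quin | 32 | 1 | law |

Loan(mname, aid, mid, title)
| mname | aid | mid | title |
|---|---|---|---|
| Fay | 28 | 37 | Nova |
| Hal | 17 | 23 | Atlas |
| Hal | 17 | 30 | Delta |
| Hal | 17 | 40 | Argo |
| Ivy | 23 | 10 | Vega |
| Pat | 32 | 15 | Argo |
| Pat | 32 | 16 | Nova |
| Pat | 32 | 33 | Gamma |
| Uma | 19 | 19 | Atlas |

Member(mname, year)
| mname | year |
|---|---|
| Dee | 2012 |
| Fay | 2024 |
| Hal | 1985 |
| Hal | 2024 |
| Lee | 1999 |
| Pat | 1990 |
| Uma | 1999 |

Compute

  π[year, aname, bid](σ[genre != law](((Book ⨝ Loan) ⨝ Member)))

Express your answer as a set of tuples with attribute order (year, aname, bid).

{(1985, Fay, 1), (1985, Gus, 8), (1985, Tai, 21), (1990, Ada, 11), (1990, Eve, 1), (1990, Hal, 31), (1990, Mo, 26), (1990, Ola, 40), (2024, Fay, 1), (2024, Gus, 8), (2024, Tai, 21)}

Book ⋈ Loan (natural join on mname, aid): {(Hal, Fay, 17, 1, x2, 23, Atlas), (Hal, Fay, 17, 1, x2, 30, Delta), (Hal, Fay, 17, 1, x2, 40, Argo), (Hal, Gus, 17, 8, bio, 23, Atlas), (Hal, Gus, 17, 8, bio, 30, Delta), (Hal, Gus, 17, 8, bio, 40, Argo), (Hal, Tai, 17, 21, hr, 23, Atlas), (Hal, Tai, 17, 21, hr, 30, Delta), (Hal, Tai, 17, 21, hr, 40, Argo), (Pat, Ada, 32, 11, eng, 15, Argo), (Pat, Ada, 32, 11, eng, 16, Nova), (Pat, Ada, 32, 11, eng, 33, Gamma), (Pat, Eve, 32, 1, p2, 15, Argo), (Pat, Eve, 32, 1, p2, 16, Nova), (Pat, Eve, 32, 1, p2, 33, Gamma), (Pat, Hal, 32, 31, bio, 15, Argo), (Pat, Hal, 32, 31, bio, 16, Nova), (Pat, Hal, 32, 31, bio, 33, Gamma), (Pat, Mo, 32, 26, hr, 15, Argo), (Pat, Mo, 32, 26, hr, 16, Nova), (Pat, Mo, 32, 26, hr, 33, Gamma), (Pat, Ola, 32, 40, k1, 15, Argo), (Pat, Ola, 32, 40, k1, 16, Nova), (Pat, Ola, 32, 40, k1, 33, Gamma), (Pat, Quin, 32, 1, law, 15, Argo), (Pat, Quin, 32, 1, law, 16, Nova), (Pat, Quin, 32, 1, law, 33, Gamma)}
(Book ⨝ Loan) ⋈ Member (natural join on mname): {(Hal, Fay, 17, 1, x2, 23, Atlas, 1985), (Hal, Fay, 17, 1, x2, 23, Atlas, 2024), (Hal, Fay, 17, 1, x2, 30, Delta, 1985), (Hal, Fay, 17, 1, x2, 30, Delta, 2024), (Hal, Fay, 17, 1, x2, 40, Argo, 1985), (Hal, Fay, 17, 1, x2, 40, Argo, 2024), (Hal, Gus, 17, 8, bio, 23, Atlas, 1985), (Hal, Gus, 17, 8, bio, 23, Atlas, 2024), (Hal, Gus, 17, 8, bio, 30, Delta, 1985), (Hal, Gus, 17, 8, bio, 30, Delta, 2024), (Hal, Gus, 17, 8, bio, 40, Argo, 1985), (Hal, Gus, 17, 8, bio, 40, Argo, 2024), (Hal, Tai, 17, 21, hr, 23, Atlas, 1985), (Hal, Tai, 17, 21, hr, 23, Atlas, 2024), (Hal, Tai, 17, 21, hr, 30, Delta, 1985), (Hal, Tai, 17, 21, hr, 30, Delta, 2024), (Hal, Tai, 17, 21, hr, 40, Argo, 1985), (Hal, Tai, 17, 21, hr, 40, Argo, 2024), (Pat, Ada, 32, 11, eng, 15, Argo, 1990), (Pat, Ada, 32, 11, eng, 16, Nova, 1990), (Pat, Ada, 32, 11, eng, 33, Gamma, 1990), (Pat, Eve, 32, 1, p2, 15, Argo, 1990), (Pat, Eve, 32, 1, p2, 16, Nova, 1990), (Pat, Eve, 32, 1, p2, 33, Gamma, 1990), (Pat, Hal, 32, 31, bio, 15, Argo, 1990), (Pat, Hal, 32, 31, bio, 16, Nova, 1990), (Pat, Hal, 32, 31, bio, 33, Gamma, 1990), (Pat, Mo, 32, 26, hr, 15, Argo, 1990), (Pat, Mo, 32, 26, hr, 16, Nova, 1990), (Pat, Mo, 32, 26, hr, 33, Gamma, 1990), (Pat, Ola, 32, 40, k1, 15, Argo, 1990), (Pat, Ola, 32, 40, k1, 16, Nova, 1990), (Pat, Ola, 32, 40, k1, 33, Gamma, 1990), (Pat, Quin, 32, 1, law, 15, Argo, 1990), (Pat, Quin, 32, 1, law, 16, Nova, 1990), (Pat, Quin, 32, 1, law, 33, Gamma, 1990)}
Apply σ_{genre != law}; surviving tuples: {(Hal, Fay, 17, 1, x2, 23, Atlas, 1985), (Hal, Fay, 17, 1, x2, 23, Atlas, 2024), (Hal, Fay, 17, 1, x2, 30, Delta, 1985), (Hal, Fay, 17, 1, x2, 30, Delta, 2024), (Hal, Fay, 17, 1, x2, 40, Argo, 1985), (Hal, Fay, 17, 1, x2, 40, Argo, 2024), (Hal, Gus, 17, 8, bio, 23, Atlas, 1985), (Hal, Gus, 17, 8, bio, 23, Atlas, 2024), (Hal, Gus, 17, 8, bio, 30, Delta, 1985), (Hal, Gus, 17, 8, bio, 30, Delta, 2024), (Hal, Gus, 17, 8, bio, 40, Argo, 1985), (Hal, Gus, 17, 8, bio, 40, Argo, 2024), (Hal, Tai, 17, 21, hr, 23, Atlas, 1985), (Hal, Tai, 17, 21, hr, 23, Atlas, 2024), (Hal, Tai, 17, 21, hr, 30, Delta, 1985), (Hal, Tai, 17, 21, hr, 30, Delta, 2024), (Hal, Tai, 17, 21, hr, 40, Argo, 1985), (Hal, Tai, 17, 21, hr, 40, Argo, 2024), (Pat, Ada, 32, 11, eng, 15, Argo, 1990), (Pat, Ada, 32, 11, eng, 16, Nova, 1990), (Pat, Ada, 32, 11, eng, 33, Gamma, 1990), (Pat, Eve, 32, 1, p2, 15, Argo, 1990), (Pat, Eve, 32, 1, p2, 16, Nova, 1990), (Pat, Eve, 32, 1, p2, 33, Gamma, 1990), (Pat, Hal, 32, 31, bio, 15, Argo, 1990), (Pat, Hal, 32, 31, bio, 16, Nova, 1990), (Pat, Hal, 32, 31, bio, 33, Gamma, 1990), (Pat, Mo, 32, 26, hr, 15, Argo, 1990), (Pat, Mo, 32, 26, hr, 16, Nova, 1990), (Pat, Mo, 32, 26, hr, 33, Gamma, 1990), (Pat, Ola, 32, 40, k1, 15, Argo, 1990), (Pat, Ola, 32, 40, k1, 16, Nova, 1990), (Pat, Ola, 32, 40, k1, 33, Gamma, 1990)}
π[year, aname, bid]: project onto (year, aname, bid) (22 duplicate(s) eliminated) → {(1985, Fay, 1), (1985, Gus, 8), (1985, Tai, 21), (1990, Ada, 11), (1990, Eve, 1), (1990, Hal, 31), (1990, Mo, 26), (1990, Ola, 40), (2024, Fay, 1), (2024, Gus, 8), (2024, Tai, 21)}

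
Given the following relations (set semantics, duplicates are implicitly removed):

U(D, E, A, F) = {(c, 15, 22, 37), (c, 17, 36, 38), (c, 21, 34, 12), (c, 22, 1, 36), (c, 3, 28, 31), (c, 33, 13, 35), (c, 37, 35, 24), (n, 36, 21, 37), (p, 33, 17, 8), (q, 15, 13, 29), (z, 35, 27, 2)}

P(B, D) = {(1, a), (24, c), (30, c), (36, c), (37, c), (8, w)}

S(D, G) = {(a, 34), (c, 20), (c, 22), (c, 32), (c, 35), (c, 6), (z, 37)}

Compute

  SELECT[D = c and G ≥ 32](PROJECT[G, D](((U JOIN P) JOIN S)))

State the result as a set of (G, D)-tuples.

{(32, c), (35, c)}

Joining U and P on D yields {(c, 15, 22, 37, 24), (c, 15, 22, 37, 30), (c, 15, 22, 37, 36), (c, 15, 22, 37, 37), (c, 17, 36, 38, 24), (c, 17, 36, 38, 30), (c, 17, 36, 38, 36), (c, 17, 36, 38, 37), (c, 21, 34, 12, 24), (c, 21, 34, 12, 30), (c, 21, 34, 12, 36), (c, 21, 34, 12, 37), (c, 22, 1, 36, 24), (c, 22, 1, 36, 30), (c, 22, 1, 36, 36), (c, 22, 1, 36, 37), (c, 3, 28, 31, 24), (c, 3, 28, 31, 30), (c, 3, 28, 31, 36), (c, 3, 28, 31, 37), (c, 33, 13, 35, 24), (c, 33, 13, 35, 30), (c, 33, 13, 35, 36), (c, 33, 13, 35, 37), (c, 37, 35, 24, 24), (c, 37, 35, 24, 30), (c, 37, 35, 24, 36), (c, 37, 35, 24, 37)}.
Joining (U JOIN P) and S on D yields {(c, 15, 22, 37, 24, 20), (c, 15, 22, 37, 24, 22), (c, 15, 22, 37, 24, 32), (c, 15, 22, 37, 24, 35), (c, 15, 22, 37, 24, 6), (c, 15, 22, 37, 30, 20), (c, 15, 22, 37, 30, 22), (c, 15, 22, 37, 30, 32), (c, 15, 22, 37, 30, 35), (c, 15, 22, 37, 30, 6), (c, 15, 22, 37, 36, 20), (c, 15, 22, 37, 36, 22), (c, 15, 22, 37, 36, 32), (c, 15, 22, 37, 36, 35), (c, 15, 22, 37, 36, 6), (c, 15, 22, 37, 37, 20), (c, 15, 22, 37, 37, 22), (c, 15, 22, 37, 37, 32), (c, 15, 22, 37, 37, 35), (c, 15, 22, 37, 37, 6), (c, 17, 36, 38, 24, 20), (c, 17, 36, 38, 24, 22), (c, 17, 36, 38, 24, 32), (c, 17, 36, 38, 24, 35), (c, 17, 36, 38, 24, 6), (c, 17, 36, 38, 30, 20), (c, 17, 36, 38, 30, 22), (c, 17, 36, 38, 30, 32), (c, 17, 36, 38, 30, 35), (c, 17, 36, 38, 30, 6), (c, 17, 36, 38, 36, 20), (c, 17, 36, 38, 36, 22), (c, 17, 36, 38, 36, 32), (c, 17, 36, 38, 36, 35), (c, 17, 36, 38, 36, 6), (c, 17, 36, 38, 37, 20), (c, 17, 36, 38, 37, 22), (c, 17, 36, 38, 37, 32), (c, 17, 36, 38, 37, 35), (c, 17, 36, 38, 37, 6), (c, 21, 34, 12, 24, 20), (c, 21, 34, 12, 24, 22), (c, 21, 34, 12, 24, 32), (c, 21, 34, 12, 24, 35), (c, 21, 34, 12, 24, 6), (c, 21, 34, 12, 30, 20), (c, 21, 34, 12, 30, 22), (c, 21, 34, 12, 30, 32), (c, 21, 34, 12, 30, 35), (c, 21, 34, 12, 30, 6), (c, 21, 34, 12, 36, 20), (c, 21, 34, 12, 36, 22), (c, 21, 34, 12, 36, 32), (c, 21, 34, 12, 36, 35), (c, 21, 34, 12, 36, 6), (c, 21, 34, 12, 37, 20), (c, 21, 34, 12, 37, 22), (c, 21, 34, 12, 37, 32), (c, 21, 34, 12, 37, 35), (c, 21, 34, 12, 37, 6), (c, 22, 1, 36, 24, 20), (c, 22, 1, 36, 24, 22), (c, 22, 1, 36, 24, 32), (c, 22, 1, 36, 24, 35), (c, 22, 1, 36, 24, 6), (c, 22, 1, 36, 30, 20), (c, 22, 1, 36, 30, 22), (c, 22, 1, 36, 30, 32), (c, 22, 1, 36, 30, 35), (c, 22, 1, 36, 30, 6), (c, 22, 1, 36, 36, 20), (c, 22, 1, 36, 36, 22), (c, 22, 1, 36, 36, 32), (c, 22, 1, 36, 36, 35), (c, 22, 1, 36, 36, 6), (c, 22, 1, 36, 37, 20), (c, 22, 1, 36, 37, 22), (c, 22, 1, 36, 37, 32), (c, 22, 1, 36, 37, 35), (c, 22, 1, 36, 37, 6), (c, 3, 28, 31, 24, 20), (c, 3, 28, 31, 24, 22), (c, 3, 28, 31, 24, 32), (c, 3, 28, 31, 24, 35), (c, 3, 28, 31, 24, 6), (c, 3, 28, 31, 30, 20), (c, 3, 28, 31, 30, 22), (c, 3, 28, 31, 30, 32), (c, 3, 28, 31, 30, 35), (c, 3, 28, 31, 30, 6), (c, 3, 28, 31, 36, 20), (c, 3, 28, 31, 36, 22), (c, 3, 28, 31, 36, 32), (c, 3, 28, 31, 36, 35), (c, 3, 28, 31, 36, 6), (c, 3, 28, 31, 37, 20), (c, 3, 28, 31, 37, 22), (c, 3, 28, 31, 37, 32), (c, 3, 28, 31, 37, 35), (c, 3, 28, 31, 37, 6), (c, 33, 13, 35, 24, 20), (c, 33, 13, 35, 24, 22), (c, 33, 13, 35, 24, 32), (c, 33, 13, 35, 24, 35), (c, 33, 13, 35, 24, 6), (c, 33, 13, 35, 30, 20), (c, 33, 13, 35, 30, 22), (c, 33, 13, 35, 30, 32), (c, 33, 13, 35, 30, 35), (c, 33, 13, 35, 30, 6), (c, 33, 13, 35, 36, 20), (c, 33, 13, 35, 36, 22), (c, 33, 13, 35, 36, 32), (c, 33, 13, 35, 36, 35), (c, 33, 13, 35, 36, 6), (c, 33, 13, 35, 37, 20), (c, 33, 13, 35, 37, 22), (c, 33, 13, 35, 37, 32), (c, 33, 13, 35, 37, 35), (c, 33, 13, 35, 37, 6), (c, 37, 35, 24, 24, 20), (c, 37, 35, 24, 24, 22), (c, 37, 35, 24, 24, 32), (c, 37, 35, 24, 24, 35), (c, 37, 35, 24, 24, 6), (c, 37, 35, 24, 30, 20), (c, 37, 35, 24, 30, 22), (c, 37, 35, 24, 30, 32), (c, 37, 35, 24, 30, 35), (c, 37, 35, 24, 30, 6), (c, 37, 35, 24, 36, 20), (c, 37, 35, 24, 36, 22), (c, 37, 35, 24, 36, 32), (c, 37, 35, 24, 36, 35), (c, 37, 35, 24, 36, 6), (c, 37, 35, 24, 37, 20), (c, 37, 35, 24, 37, 22), (c, 37, 35, 24, 37, 32), (c, 37, 35, 24, 37, 35), (c, 37, 35, 24, 37, 6)}.
π[G, D]: project onto (G, D) (135 duplicate(s) eliminated) → {(20, c), (22, c), (32, c), (35, c), (6, c)}
Filtering on D = c and G ≥ 32 leaves {(32, c), (35, c)}.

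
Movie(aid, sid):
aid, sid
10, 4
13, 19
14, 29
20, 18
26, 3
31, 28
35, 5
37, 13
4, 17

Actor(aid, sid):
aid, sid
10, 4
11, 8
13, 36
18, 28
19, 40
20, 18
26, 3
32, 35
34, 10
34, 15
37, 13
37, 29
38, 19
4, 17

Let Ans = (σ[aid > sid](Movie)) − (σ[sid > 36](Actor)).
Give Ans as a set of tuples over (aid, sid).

{(10, 4), (20, 18), (26, 3), (31, 28), (35, 5), (37, 13)}

Apply σ_{aid > sid}; surviving tuples: {(10, 4), (20, 18), (26, 3), (31, 28), (35, 5), (37, 13)}
Apply σ_{sid > 36}; surviving tuples: {(19, 40)}
Set difference of the two operands is {(10, 4), (20, 18), (26, 3), (31, 28), (35, 5), (37, 13)}.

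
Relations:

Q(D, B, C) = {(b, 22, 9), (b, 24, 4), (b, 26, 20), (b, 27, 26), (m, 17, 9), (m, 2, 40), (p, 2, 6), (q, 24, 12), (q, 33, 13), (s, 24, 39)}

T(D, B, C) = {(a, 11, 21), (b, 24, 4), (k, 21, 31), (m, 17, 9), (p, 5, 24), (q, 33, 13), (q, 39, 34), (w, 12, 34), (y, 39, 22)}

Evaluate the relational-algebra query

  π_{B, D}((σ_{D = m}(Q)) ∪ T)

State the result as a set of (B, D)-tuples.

Apply σ_{D = m}; surviving tuples: {(m, 17, 9), (m, 2, 40)}
Set union of the two operands is {(a, 11, 21), (b, 24, 4), (k, 21, 31), (m, 17, 9), (m, 2, 40), (p, 5, 24), (q, 33, 13), (q, 39, 34), (w, 12, 34), (y, 39, 22)}.
Projecting to B, D: {(11, a), (12, w), (17, m), (2, m), (21, k), (24, b), (33, q), (39, q), (39, y), (5, p)}

{(11, a), (12, w), (17, m), (2, m), (21, k), (24, b), (33, q), (39, q), (39, y), (5, p)}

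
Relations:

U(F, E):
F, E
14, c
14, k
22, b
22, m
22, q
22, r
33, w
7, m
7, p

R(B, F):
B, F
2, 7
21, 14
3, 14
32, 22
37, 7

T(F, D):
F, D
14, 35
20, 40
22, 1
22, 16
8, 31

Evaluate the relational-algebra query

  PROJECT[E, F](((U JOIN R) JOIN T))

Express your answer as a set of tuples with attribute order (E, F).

U ⋈ R (natural join on F): {(14, c, 21), (14, c, 3), (14, k, 21), (14, k, 3), (22, b, 32), (22, m, 32), (22, q, 32), (22, r, 32), (7, m, 2), (7, m, 37), (7, p, 2), (7, p, 37)}
(U JOIN R) ⋈ T (natural join on F): {(14, c, 21, 35), (14, c, 3, 35), (14, k, 21, 35), (14, k, 3, 35), (22, b, 32, 1), (22, b, 32, 16), (22, m, 32, 1), (22, m, 32, 16), (22, q, 32, 1), (22, q, 32, 16), (22, r, 32, 1), (22, r, 32, 16)}
π_{E, F} gives {(b, 22), (c, 14), (k, 14), (m, 22), (q, 22), (r, 22)} (6 duplicate(s) eliminated).

{(b, 22), (c, 14), (k, 14), (m, 22), (q, 22), (r, 22)}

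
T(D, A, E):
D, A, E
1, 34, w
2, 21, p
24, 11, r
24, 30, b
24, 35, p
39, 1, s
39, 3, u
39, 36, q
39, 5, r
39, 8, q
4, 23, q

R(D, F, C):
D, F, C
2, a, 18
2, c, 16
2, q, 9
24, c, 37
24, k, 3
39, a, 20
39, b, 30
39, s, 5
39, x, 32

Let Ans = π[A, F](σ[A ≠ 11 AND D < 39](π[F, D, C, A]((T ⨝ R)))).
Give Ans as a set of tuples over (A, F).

{(21, a), (21, c), (21, q), (30, c), (30, k), (35, c), (35, k)}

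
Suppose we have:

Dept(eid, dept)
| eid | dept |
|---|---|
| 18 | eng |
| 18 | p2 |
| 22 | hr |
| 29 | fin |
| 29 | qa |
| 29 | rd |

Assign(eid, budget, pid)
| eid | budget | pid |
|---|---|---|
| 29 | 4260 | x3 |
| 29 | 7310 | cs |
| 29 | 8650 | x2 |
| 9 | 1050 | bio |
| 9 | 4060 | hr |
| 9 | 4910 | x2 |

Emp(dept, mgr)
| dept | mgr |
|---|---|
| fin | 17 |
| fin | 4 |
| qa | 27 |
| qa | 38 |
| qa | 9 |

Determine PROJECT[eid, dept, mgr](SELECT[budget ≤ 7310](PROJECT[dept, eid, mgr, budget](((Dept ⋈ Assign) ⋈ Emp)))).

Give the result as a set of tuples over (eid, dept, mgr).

{(29, fin, 17), (29, fin, 4), (29, qa, 27), (29, qa, 38), (29, qa, 9)}

Dept ⋈ Assign (natural join on eid): {(29, fin, 4260, x3), (29, fin, 7310, cs), (29, fin, 8650, x2), (29, qa, 4260, x3), (29, qa, 7310, cs), (29, qa, 8650, x2), (29, rd, 4260, x3), (29, rd, 7310, cs), (29, rd, 8650, x2)}
(Dept ⋈ Assign) ⋈ Emp (natural join on dept): {(29, fin, 4260, x3, 17), (29, fin, 4260, x3, 4), (29, fin, 7310, cs, 17), (29, fin, 7310, cs, 4), (29, fin, 8650, x2, 17), (29, fin, 8650, x2, 4), (29, qa, 4260, x3, 27), (29, qa, 4260, x3, 38), (29, qa, 4260, x3, 9), (29, qa, 7310, cs, 27), (29, qa, 7310, cs, 38), (29, qa, 7310, cs, 9), (29, qa, 8650, x2, 27), (29, qa, 8650, x2, 38), (29, qa, 8650, x2, 9)}
π[dept, eid, mgr, budget]: project onto (dept, eid, mgr, budget) → {(fin, 29, 17, 4260), (fin, 29, 17, 7310), (fin, 29, 17, 8650), (fin, 29, 4, 4260), (fin, 29, 4, 7310), (fin, 29, 4, 8650), (qa, 29, 27, 4260), (qa, 29, 27, 7310), (qa, 29, 27, 8650), (qa, 29, 38, 4260), (qa, 29, 38, 7310), (qa, 29, 38, 8650), (qa, 29, 9, 4260), (qa, 29, 9, 7310), (qa, 29, 9, 8650)}
Apply σ_{budget ≤ 7310}; surviving tuples: {(fin, 29, 17, 4260), (fin, 29, 17, 7310), (fin, 29, 4, 4260), (fin, 29, 4, 7310), (qa, 29, 27, 4260), (qa, 29, 27, 7310), (qa, 29, 38, 4260), (qa, 29, 38, 7310), (qa, 29, 9, 4260), (qa, 29, 9, 7310)}
π[eid, dept, mgr]: project onto (eid, dept, mgr) (5 duplicate(s) eliminated) → {(29, fin, 17), (29, fin, 4), (29, qa, 27), (29, qa, 38), (29, qa, 9)}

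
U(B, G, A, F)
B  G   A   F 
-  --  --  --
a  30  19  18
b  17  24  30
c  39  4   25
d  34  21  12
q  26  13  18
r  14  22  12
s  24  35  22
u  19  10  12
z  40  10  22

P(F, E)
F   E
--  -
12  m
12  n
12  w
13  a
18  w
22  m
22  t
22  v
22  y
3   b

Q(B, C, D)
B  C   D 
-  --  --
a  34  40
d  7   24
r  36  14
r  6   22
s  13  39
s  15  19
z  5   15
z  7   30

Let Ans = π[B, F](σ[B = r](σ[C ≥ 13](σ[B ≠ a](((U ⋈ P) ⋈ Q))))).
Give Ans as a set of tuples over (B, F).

Joining U and P on F yields {(a, 30, 19, 18, w), (d, 34, 21, 12, m), (d, 34, 21, 12, n), (d, 34, 21, 12, w), (q, 26, 13, 18, w), (r, 14, 22, 12, m), (r, 14, 22, 12, n), (r, 14, 22, 12, w), (s, 24, 35, 22, m), (s, 24, 35, 22, t), (s, 24, 35, 22, v), (s, 24, 35, 22, y), (u, 19, 10, 12, m), (u, 19, 10, 12, n), (u, 19, 10, 12, w), (z, 40, 10, 22, m), (z, 40, 10, 22, t), (z, 40, 10, 22, v), (z, 40, 10, 22, y)}.
Joining (U ⋈ P) and Q on B yields {(a, 30, 19, 18, w, 34, 40), (d, 34, 21, 12, m, 7, 24), (d, 34, 21, 12, n, 7, 24), (d, 34, 21, 12, w, 7, 24), (r, 14, 22, 12, m, 36, 14), (r, 14, 22, 12, m, 6, 22), (r, 14, 22, 12, n, 36, 14), (r, 14, 22, 12, n, 6, 22), (r, 14, 22, 12, w, 36, 14), (r, 14, 22, 12, w, 6, 22), (s, 24, 35, 22, m, 13, 39), (s, 24, 35, 22, m, 15, 19), (s, 24, 35, 22, t, 13, 39), (s, 24, 35, 22, t, 15, 19), (s, 24, 35, 22, v, 13, 39), (s, 24, 35, 22, v, 15, 19), (s, 24, 35, 22, y, 13, 39), (s, 24, 35, 22, y, 15, 19), (z, 40, 10, 22, m, 5, 15), (z, 40, 10, 22, m, 7, 30), (z, 40, 10, 22, t, 5, 15), (z, 40, 10, 22, t, 7, 30), (z, 40, 10, 22, v, 5, 15), (z, 40, 10, 22, v, 7, 30), (z, 40, 10, 22, y, 5, 15), (z, 40, 10, 22, y, 7, 30)}.
σ[B ≠ a]: keep tuples satisfying B ≠ a → {(d, 34, 21, 12, m, 7, 24), (d, 34, 21, 12, n, 7, 24), (d, 34, 21, 12, w, 7, 24), (r, 14, 22, 12, m, 36, 14), (r, 14, 22, 12, m, 6, 22), (r, 14, 22, 12, n, 36, 14), (r, 14, 22, 12, n, 6, 22), (r, 14, 22, 12, w, 36, 14), (r, 14, 22, 12, w, 6, 22), (s, 24, 35, 22, m, 13, 39), (s, 24, 35, 22, m, 15, 19), (s, 24, 35, 22, t, 13, 39), (s, 24, 35, 22, t, 15, 19), (s, 24, 35, 22, v, 13, 39), (s, 24, 35, 22, v, 15, 19), (s, 24, 35, 22, y, 13, 39), (s, 24, 35, 22, y, 15, 19), (z, 40, 10, 22, m, 5, 15), (z, 40, 10, 22, m, 7, 30), (z, 40, 10, 22, t, 5, 15), (z, 40, 10, 22, t, 7, 30), (z, 40, 10, 22, v, 5, 15), (z, 40, 10, 22, v, 7, 30), (z, 40, 10, 22, y, 5, 15), (z, 40, 10, 22, y, 7, 30)}
σ[C ≥ 13]: keep tuples satisfying C ≥ 13 → {(r, 14, 22, 12, m, 36, 14), (r, 14, 22, 12, n, 36, 14), (r, 14, 22, 12, w, 36, 14), (s, 24, 35, 22, m, 13, 39), (s, 24, 35, 22, m, 15, 19), (s, 24, 35, 22, t, 13, 39), (s, 24, 35, 22, t, 15, 19), (s, 24, 35, 22, v, 13, 39), (s, 24, 35, 22, v, 15, 19), (s, 24, 35, 22, y, 13, 39), (s, 24, 35, 22, y, 15, 19)}
σ[B = r]: keep tuples satisfying B = r → {(r, 14, 22, 12, m, 36, 14), (r, 14, 22, 12, n, 36, 14), (r, 14, 22, 12, w, 36, 14)}
Projecting to B, F (2 duplicate(s) eliminated): {(r, 12)}

{(r, 12)}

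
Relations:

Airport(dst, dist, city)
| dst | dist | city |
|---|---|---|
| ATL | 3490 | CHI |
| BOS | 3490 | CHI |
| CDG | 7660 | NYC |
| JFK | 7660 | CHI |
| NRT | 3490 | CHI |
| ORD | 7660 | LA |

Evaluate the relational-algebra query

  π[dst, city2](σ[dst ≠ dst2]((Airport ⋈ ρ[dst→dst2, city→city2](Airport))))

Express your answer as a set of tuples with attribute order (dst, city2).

ρ[dst→dst2, city→city2]: schema becomes (dst2, dist, city2); tuples unchanged.
Natural join on dist: {(ATL, 3490, CHI, ATL, CHI), (ATL, 3490, CHI, BOS, CHI), (ATL, 3490, CHI, NRT, CHI), (BOS, 3490, CHI, ATL, CHI), (BOS, 3490, CHI, BOS, CHI), (BOS, 3490, CHI, NRT, CHI), (CDG, 7660, NYC, CDG, NYC), (CDG, 7660, NYC, JFK, CHI), (CDG, 7660, NYC, ORD, LA), (JFK, 7660, CHI, CDG, NYC), (JFK, 7660, CHI, JFK, CHI), (JFK, 7660, CHI, ORD, LA), (NRT, 3490, CHI, ATL, CHI), (NRT, 3490, CHI, BOS, CHI), (NRT, 3490, CHI, NRT, CHI), (ORD, 7660, LA, CDG, NYC), (ORD, 7660, LA, JFK, CHI), (ORD, 7660, LA, ORD, LA)}
Apply σ_{dst ≠ dst2}; surviving tuples: {(ATL, 3490, CHI, BOS, CHI), (ATL, 3490, CHI, NRT, CHI), (BOS, 3490, CHI, ATL, CHI), (BOS, 3490, CHI, NRT, CHI), (CDG, 7660, NYC, JFK, CHI), (CDG, 7660, NYC, ORD, LA), (JFK, 7660, CHI, CDG, NYC), (JFK, 7660, CHI, ORD, LA), (NRT, 3490, CHI, ATL, CHI), (NRT, 3490, CHI, BOS, CHI), (ORD, 7660, LA, CDG, NYC), (ORD, 7660, LA, JFK, CHI)}
π[dst, city2]: project onto (dst, city2) (3 duplicate(s) eliminated) → {(ATL, CHI), (BOS, CHI), (CDG, CHI), (CDG, LA), (JFK, LA), (JFK, NYC), (NRT, CHI), (ORD, CHI), (ORD, NYC)}

{(ATL, CHI), (BOS, CHI), (CDG, CHI), (CDG, LA), (JFK, LA), (JFK, NYC), (NRT, CHI), (ORD, CHI), (ORD, NYC)}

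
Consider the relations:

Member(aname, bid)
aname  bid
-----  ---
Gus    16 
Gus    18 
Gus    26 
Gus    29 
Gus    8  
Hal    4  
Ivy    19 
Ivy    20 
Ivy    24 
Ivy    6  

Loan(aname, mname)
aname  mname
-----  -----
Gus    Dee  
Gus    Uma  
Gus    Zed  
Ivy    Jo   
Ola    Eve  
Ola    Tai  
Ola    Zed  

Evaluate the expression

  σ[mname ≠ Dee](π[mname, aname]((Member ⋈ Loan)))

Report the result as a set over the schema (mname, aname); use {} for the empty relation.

{(Jo, Ivy), (Uma, Gus), (Zed, Gus)}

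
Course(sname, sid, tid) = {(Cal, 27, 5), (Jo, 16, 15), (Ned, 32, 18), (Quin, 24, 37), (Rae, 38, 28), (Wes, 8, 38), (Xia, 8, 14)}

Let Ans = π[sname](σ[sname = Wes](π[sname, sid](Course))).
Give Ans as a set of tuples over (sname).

Keep only column(s) sname, sid: {(Cal, 27), (Jo, 16), (Ned, 32), (Quin, 24), (Rae, 38), (Wes, 8), (Xia, 8)}
Apply σ_{sname = Wes}; surviving tuples: {(Wes, 8)}
Keep only column(s) sname: {Wes}

{Wes}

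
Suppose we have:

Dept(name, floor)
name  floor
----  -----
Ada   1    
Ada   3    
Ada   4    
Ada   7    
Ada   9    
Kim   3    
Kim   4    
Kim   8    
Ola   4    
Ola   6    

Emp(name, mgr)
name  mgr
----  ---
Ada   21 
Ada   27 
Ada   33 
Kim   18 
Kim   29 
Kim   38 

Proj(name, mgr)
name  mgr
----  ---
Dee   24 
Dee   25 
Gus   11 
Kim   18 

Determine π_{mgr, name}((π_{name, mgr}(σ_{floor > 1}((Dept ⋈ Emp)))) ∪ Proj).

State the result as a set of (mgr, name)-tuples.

{(11, Gus), (18, Kim), (21, Ada), (24, Dee), (25, Dee), (27, Ada), (29, Kim), (33, Ada), (38, Kim)}

Joining Dept and Emp on name yields {(Ada, 1, 21), (Ada, 1, 27), (Ada, 1, 33), (Ada, 3, 21), (Ada, 3, 27), (Ada, 3, 33), (Ada, 4, 21), (Ada, 4, 27), (Ada, 4, 33), (Ada, 7, 21), (Ada, 7, 27), (Ada, 7, 33), (Ada, 9, 21), (Ada, 9, 27), (Ada, 9, 33), (Kim, 3, 18), (Kim, 3, 29), (Kim, 3, 38), (Kim, 4, 18), (Kim, 4, 29), (Kim, 4, 38), (Kim, 8, 18), (Kim, 8, 29), (Kim, 8, 38)}.
σ[floor > 1]: keep tuples satisfying floor > 1 → {(Ada, 3, 21), (Ada, 3, 27), (Ada, 3, 33), (Ada, 4, 21), (Ada, 4, 27), (Ada, 4, 33), (Ada, 7, 21), (Ada, 7, 27), (Ada, 7, 33), (Ada, 9, 21), (Ada, 9, 27), (Ada, 9, 33), (Kim, 3, 18), (Kim, 3, 29), (Kim, 3, 38), (Kim, 4, 18), (Kim, 4, 29), (Kim, 4, 38), (Kim, 8, 18), (Kim, 8, 29), (Kim, 8, 38)}
π[name, mgr]: project onto (name, mgr) (15 duplicate(s) eliminated) → {(Ada, 21), (Ada, 27), (Ada, 33), (Kim, 18), (Kim, 29), (Kim, 38)}
Set union of the two operands is {(Ada, 21), (Ada, 27), (Ada, 33), (Dee, 24), (Dee, 25), (Gus, 11), (Kim, 18), (Kim, 29), (Kim, 38)}.
π[mgr, name]: project onto (mgr, name) → {(11, Gus), (18, Kim), (21, Ada), (24, Dee), (25, Dee), (27, Ada), (29, Kim), (33, Ada), (38, Kim)}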